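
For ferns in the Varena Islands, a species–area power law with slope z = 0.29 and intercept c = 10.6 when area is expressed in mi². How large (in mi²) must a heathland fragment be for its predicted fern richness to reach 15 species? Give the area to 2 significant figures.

3.3 mi²

15 = 10.6 × A^0.29  ⇒  A^0.29 = 15/10.6 = 1.415
ln A = ln(1.415) / 0.29 = 0.3472 / 0.29 = 1.1972
A = e^1.1972 ≈ 3.311 mi²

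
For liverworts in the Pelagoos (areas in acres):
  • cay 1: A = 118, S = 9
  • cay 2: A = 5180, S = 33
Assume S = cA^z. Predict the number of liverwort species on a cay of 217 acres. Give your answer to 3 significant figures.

z = ln(33/9) / ln(5180/118) = 1.2993 / 3.7819 = 0.3436
c = 9 / 118^0.3436 = 9 / 5.15 = 1.748
S₃ = 1.748 × 217^0.3436 = 1.748 × 6.349 ≈ 11.1

11.1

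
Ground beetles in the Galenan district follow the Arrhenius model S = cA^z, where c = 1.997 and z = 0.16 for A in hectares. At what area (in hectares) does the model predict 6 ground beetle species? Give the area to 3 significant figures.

968 hectares

6 = 1.997 × A^0.16  ⇒  A^0.16 = 6/1.997 = 3.005
ln A = ln(3.005) / 0.16 = 1.1001 / 0.16 = 6.8757
A = e^6.8757 ≈ 968.5 hectares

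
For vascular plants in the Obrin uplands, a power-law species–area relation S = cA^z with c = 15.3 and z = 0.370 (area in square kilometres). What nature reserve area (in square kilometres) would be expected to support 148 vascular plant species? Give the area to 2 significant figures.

148 = 15.3 × A^0.37  ⇒  A^0.37 = 148/15.3 = 9.673
ln A = ln(9.673) / 0.37 = 2.2694 / 0.37 = 6.1334
A = e^6.1334 ≈ 461 square kilometres

460 square kilometres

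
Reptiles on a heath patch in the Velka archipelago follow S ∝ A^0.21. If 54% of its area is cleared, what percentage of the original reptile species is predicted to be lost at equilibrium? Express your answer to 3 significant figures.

S_new/S_old = (A_new/A_old)^z = 0.46^0.21
= exp(0.21 × ln 0.46) = exp(0.21 × -0.7765) = exp(-0.1631) ≈ 0.8495
Fraction lost = 1 − 0.8495 = 0.1505

15.0%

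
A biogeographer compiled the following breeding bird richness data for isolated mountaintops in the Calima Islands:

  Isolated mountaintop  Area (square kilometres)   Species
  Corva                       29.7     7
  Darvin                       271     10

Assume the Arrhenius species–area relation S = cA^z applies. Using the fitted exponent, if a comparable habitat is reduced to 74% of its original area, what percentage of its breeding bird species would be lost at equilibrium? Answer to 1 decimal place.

4.7%

z = ln(10/7) / ln(271/29.7) = 0.3567 / 2.2110 = 0.1613
S_new/S_old = (A_new/A_old)^z = 0.74^0.1613 = exp(0.1613 × -0.3011) = 0.9526
Fraction lost = 1 − 0.9526 = 0.04741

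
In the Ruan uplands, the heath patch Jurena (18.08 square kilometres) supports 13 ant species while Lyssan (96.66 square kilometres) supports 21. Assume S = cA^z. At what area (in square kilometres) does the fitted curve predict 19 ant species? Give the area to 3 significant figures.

z = ln(21/13) / ln(96.66/18.08) = 0.4796 / 1.6764 = 0.2861
c = 13 / 18.08^0.2861 = 13 / 2.289 = 5.679
A = (19/5.679)^(1/0.2861) ⇒ ln A = ln(3.346)/0.2861 = 4.2213
A = e^4.2213 ≈ 68.13 square kilometres

68.1 square kilometres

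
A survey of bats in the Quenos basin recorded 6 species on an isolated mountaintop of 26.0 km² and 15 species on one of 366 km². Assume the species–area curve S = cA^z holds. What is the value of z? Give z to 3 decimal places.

Taking logs: ln S = ln c + z ln A, so z = (ln S₂ − ln S₁)/(ln A₂ − ln A₁).
z = ln(15/6) / ln(366/26) = ln(2.5) / ln(14.08) = 0.9163 / 2.6445 = 0.3465

0.346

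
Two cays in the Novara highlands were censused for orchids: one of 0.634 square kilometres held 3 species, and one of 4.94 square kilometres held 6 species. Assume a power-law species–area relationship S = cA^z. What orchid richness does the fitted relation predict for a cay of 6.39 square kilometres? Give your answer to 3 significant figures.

6.54

z = ln(6/3) / ln(4.94/0.634) = 0.6931 / 2.0531 = 0.3376
c = 3 / 0.634^0.3376 = 3 / 0.8574 = 3.499
S₃ = 3.499 × 6.39^0.3376 = 3.499 × 1.87 ≈ 6.545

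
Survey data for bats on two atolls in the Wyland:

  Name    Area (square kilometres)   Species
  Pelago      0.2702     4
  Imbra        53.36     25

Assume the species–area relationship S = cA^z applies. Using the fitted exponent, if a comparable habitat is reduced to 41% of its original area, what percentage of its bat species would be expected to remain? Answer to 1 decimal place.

z = ln(25/4) / ln(53.36/0.2702) = 1.8326 / 5.2857 = 0.3467
S_new/S_old = (A_new/A_old)^z = 0.41^0.3467 = exp(0.3467 × -0.8916) = 0.7341

73.4%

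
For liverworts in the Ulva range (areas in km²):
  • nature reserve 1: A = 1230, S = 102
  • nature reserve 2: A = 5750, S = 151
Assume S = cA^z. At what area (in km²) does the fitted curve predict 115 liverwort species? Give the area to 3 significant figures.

1970 km²

z = ln(151/102) / ln(5750/1230) = 0.3923 / 1.5422 = 0.2544
c = 102 / 1230^0.2544 = 102 / 6.11 = 16.69
A = (115/16.69)^(1/0.2544) ⇒ ln A = ln(6.888)/0.2544 = 7.5863
A = e^7.5863 ≈ 1971 km²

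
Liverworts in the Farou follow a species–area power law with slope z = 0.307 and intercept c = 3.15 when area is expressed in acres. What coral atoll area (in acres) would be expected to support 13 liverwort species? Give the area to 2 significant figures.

100 acres

13 = 3.15 × A^0.307  ⇒  A^0.307 = 13/3.15 = 4.127
ln A = ln(4.127) / 0.307 = 1.4175 / 0.307 = 4.6174
A = e^4.6174 ≈ 101.2 acres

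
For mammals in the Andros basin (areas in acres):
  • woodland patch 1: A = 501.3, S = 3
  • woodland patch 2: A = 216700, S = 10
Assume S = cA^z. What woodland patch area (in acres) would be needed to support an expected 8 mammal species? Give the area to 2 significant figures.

70000 acres

z = ln(10/3) / ln(216700/501.3) = 1.2040 / 6.0691 = 0.1984
c = 3 / 501.3^0.1984 = 3 / 3.433 = 0.8739
A = (8/0.8739)^(1/0.1984) ⇒ ln A = ln(9.154)/0.1984 = 11.1614
A = e^11.1614 ≈ 70364 acres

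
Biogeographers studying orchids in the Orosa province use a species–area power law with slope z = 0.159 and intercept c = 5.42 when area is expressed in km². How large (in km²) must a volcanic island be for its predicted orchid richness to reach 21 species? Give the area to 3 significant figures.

21 = 5.42 × A^0.159  ⇒  A^0.159 = 21/5.42 = 3.875
ln A = ln(3.875) / 0.159 = 1.3544 / 0.159 = 8.5184
A = e^8.5184 ≈ 5006 km²

5010 km²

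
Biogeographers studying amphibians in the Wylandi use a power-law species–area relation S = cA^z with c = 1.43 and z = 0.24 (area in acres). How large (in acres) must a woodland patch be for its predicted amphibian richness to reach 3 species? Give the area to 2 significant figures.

3 = 1.43 × A^0.24  ⇒  A^0.24 = 3/1.43 = 2.098
ln A = ln(2.098) / 0.24 = 0.7409 / 0.24 = 3.0872
A = e^3.0872 ≈ 21.92 acres

22 acres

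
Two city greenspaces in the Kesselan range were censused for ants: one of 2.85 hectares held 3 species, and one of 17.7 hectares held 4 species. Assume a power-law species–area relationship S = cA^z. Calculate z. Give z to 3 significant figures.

Taking logs: ln S = ln c + z ln A, so z = (ln S₂ − ln S₁)/(ln A₂ − ln A₁).
z = ln(4/3) / ln(17.7/2.85) = ln(1.333) / ln(6.211) = 0.2877 / 1.8262 = 0.1575

0.158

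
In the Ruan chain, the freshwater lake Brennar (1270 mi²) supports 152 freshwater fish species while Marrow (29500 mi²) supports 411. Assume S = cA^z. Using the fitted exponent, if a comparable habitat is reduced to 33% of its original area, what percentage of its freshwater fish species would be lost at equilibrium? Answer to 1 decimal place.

z = ln(411/152) / ln(29500/1270) = 0.9947 / 3.1454 = 0.3162
S_new/S_old = (A_new/A_old)^z = 0.33^0.3162 = exp(0.3162 × -1.1087) = 0.7043
Fraction lost = 1 − 0.7043 = 0.2957

29.6%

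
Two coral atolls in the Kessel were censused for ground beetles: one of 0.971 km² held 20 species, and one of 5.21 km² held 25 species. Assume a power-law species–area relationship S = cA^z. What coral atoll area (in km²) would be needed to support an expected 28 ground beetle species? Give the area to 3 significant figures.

12.2 km²

z = ln(25/20) / ln(5.21/0.971) = 0.2231 / 1.6800 = 0.1328
c = 20 / 0.971^0.1328 = 20 / 0.9961 = 20.08
A = (28/20.08)^(1/0.1328) ⇒ ln A = ln(1.395)/0.1328 = 2.5038
A = e^2.5038 ≈ 12.23 km²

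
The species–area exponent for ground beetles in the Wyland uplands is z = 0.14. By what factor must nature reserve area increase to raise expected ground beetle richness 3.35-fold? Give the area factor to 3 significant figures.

(A₂/A₁)^0.14 = 3.35, so A₂/A₁ = 3.35^(1/0.14) = 3.35^7.143
ln(A₂/A₁) = ln 3.35 / 0.14 = 1.2090 / 0.14 = 8.6354
A₂/A₁ = e^8.6354 ≈ 5628

5630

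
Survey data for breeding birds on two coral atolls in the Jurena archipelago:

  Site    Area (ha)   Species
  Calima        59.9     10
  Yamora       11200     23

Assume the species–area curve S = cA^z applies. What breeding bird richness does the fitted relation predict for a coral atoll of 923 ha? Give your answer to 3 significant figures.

15.5

z = ln(23/10) / ln(11200/59.9) = 0.8329 / 5.2310 = 0.1592
c = 10 / 59.9^0.1592 = 10 / 1.919 = 5.212
S₃ = 5.212 × 923^0.1592 = 5.212 × 2.966 ≈ 15.46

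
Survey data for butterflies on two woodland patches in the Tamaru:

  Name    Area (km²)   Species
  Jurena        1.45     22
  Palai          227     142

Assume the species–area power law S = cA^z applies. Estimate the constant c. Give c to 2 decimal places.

z = ln(S₂/S₁) / ln(A₂/A₁) = ln(142/22) / ln(227/1.45) = 1.8648 / 5.0534 = 0.3690
c = S₁ / A₁^z = 22 / 1.45^0.3690 = 22 / 1.147 = 19.18

19.18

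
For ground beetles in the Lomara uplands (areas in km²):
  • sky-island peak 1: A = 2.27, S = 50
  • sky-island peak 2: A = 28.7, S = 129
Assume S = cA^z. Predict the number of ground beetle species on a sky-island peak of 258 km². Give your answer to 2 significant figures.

z = ln(129/50) / ln(28.7/2.27) = 0.9478 / 2.5371 = 0.3736
c = 50 / 2.27^0.3736 = 50 / 1.358 = 36.81
S₃ = 36.81 × 258^0.3736 = 36.81 × 7.96 ≈ 293

290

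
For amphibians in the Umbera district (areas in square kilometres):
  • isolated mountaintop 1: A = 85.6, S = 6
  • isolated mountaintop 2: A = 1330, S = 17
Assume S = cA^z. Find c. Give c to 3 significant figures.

z = ln(S₂/S₁) / ln(A₂/A₁) = ln(17/6) / ln(1330/85.6) = 1.0415 / 2.7432 = 0.3796
c = S₁ / A₁^z = 6 / 85.6^0.3796 = 6 / 5.416 = 1.108

1.11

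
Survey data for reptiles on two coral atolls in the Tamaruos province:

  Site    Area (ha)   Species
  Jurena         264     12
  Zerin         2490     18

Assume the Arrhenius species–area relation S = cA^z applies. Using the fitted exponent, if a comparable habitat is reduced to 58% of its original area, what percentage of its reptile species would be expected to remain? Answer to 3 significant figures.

90.6%

z = ln(18/12) / ln(2490/264) = 0.4055 / 2.2441 = 0.1807
S_new/S_old = (A_new/A_old)^z = 0.58^0.1807 = exp(0.1807 × -0.5447) = 0.9063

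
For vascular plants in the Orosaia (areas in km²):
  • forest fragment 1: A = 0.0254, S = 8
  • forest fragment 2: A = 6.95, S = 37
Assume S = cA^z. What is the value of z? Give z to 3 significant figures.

Taking logs: ln S = ln c + z ln A, so z = (ln S₂ − ln S₁)/(ln A₂ − ln A₁).
z = ln(37/8) / ln(6.95/0.0254) = ln(4.625) / ln(273.6) = 1.5315 / 5.6117 = 0.2729

0.273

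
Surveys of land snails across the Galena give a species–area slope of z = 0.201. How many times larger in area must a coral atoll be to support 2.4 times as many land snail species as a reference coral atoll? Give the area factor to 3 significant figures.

(A₂/A₁)^0.201 = 2.4, so A₂/A₁ = 2.4^(1/0.201) = 2.4^4.975
ln(A₂/A₁) = ln 2.4 / 0.201 = 0.8755 / 0.201 = 4.3556
A₂/A₁ = e^4.3556 ≈ 77.91

77.9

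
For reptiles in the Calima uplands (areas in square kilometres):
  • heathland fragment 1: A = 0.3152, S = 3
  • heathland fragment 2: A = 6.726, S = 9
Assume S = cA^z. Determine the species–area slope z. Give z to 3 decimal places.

0.359

Taking logs: ln S = ln c + z ln A, so z = (ln S₂ − ln S₁)/(ln A₂ − ln A₁).
z = ln(9/3) / ln(6.726/0.3152) = ln(3) / ln(21.34) = 1.0986 / 3.0605 = 0.3590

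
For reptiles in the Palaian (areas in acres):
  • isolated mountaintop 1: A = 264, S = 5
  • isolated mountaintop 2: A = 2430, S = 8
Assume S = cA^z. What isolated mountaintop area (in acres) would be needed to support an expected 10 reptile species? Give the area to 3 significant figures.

z = ln(8/5) / ln(2430/264) = 0.4700 / 2.2197 = 0.2117
c = 5 / 264^0.2117 = 5 / 3.257 = 1.535
A = (10/1.535)^(1/0.2117) ⇒ ln A = ln(6.513)/0.2117 = 8.8495
A = e^8.8495 ≈ 6971 acres

6970 acres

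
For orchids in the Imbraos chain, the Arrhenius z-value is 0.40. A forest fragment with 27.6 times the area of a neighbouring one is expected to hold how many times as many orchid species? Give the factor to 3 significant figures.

3.77

S₂/S₁ = (A₂/A₁)^z = 27.6^0.4
ln(S₂/S₁) = 0.4 × ln 27.6 = 0.4 × 3.3178 = 1.3271
S₂/S₁ = e^1.3271 ≈ 3.77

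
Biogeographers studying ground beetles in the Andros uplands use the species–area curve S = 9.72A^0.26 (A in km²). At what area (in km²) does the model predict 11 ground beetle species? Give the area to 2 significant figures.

1.6 km²

11 = 9.72 × A^0.26  ⇒  A^0.26 = 11/9.72 = 1.132
ln A = ln(1.132) / 0.26 = 0.1237 / 0.26 = 0.4758
A = e^0.4758 ≈ 1.609 km²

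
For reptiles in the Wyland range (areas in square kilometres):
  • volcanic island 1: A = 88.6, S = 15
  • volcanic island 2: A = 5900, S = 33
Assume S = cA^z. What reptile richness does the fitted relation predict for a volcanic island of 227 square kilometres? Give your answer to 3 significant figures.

z = ln(33/15) / ln(5900/88.6) = 0.7885 / 4.1986 = 0.1878
c = 15 / 88.6^0.1878 = 15 / 2.321 = 6.462
S₃ = 6.462 × 227^0.1878 = 6.462 × 2.77 ≈ 17.9

17.9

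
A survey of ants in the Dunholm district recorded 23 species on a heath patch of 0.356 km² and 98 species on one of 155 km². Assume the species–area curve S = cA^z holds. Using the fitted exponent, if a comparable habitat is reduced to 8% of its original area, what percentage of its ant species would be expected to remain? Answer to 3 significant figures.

z = ln(98/23) / ln(155/0.356) = 1.4495 / 6.0762 = 0.2385
S_new/S_old = (A_new/A_old)^z = 0.08^0.2385 = exp(0.2385 × -2.5257) = 0.5474

54.7%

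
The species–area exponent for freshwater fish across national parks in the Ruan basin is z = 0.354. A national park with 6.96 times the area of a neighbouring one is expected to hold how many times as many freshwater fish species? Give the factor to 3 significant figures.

S₂/S₁ = (A₂/A₁)^z = 6.96^0.354
ln(S₂/S₁) = 0.354 × ln 6.96 = 0.354 × 1.9402 = 0.6868
S₂/S₁ = e^0.6868 ≈ 1.987

1.99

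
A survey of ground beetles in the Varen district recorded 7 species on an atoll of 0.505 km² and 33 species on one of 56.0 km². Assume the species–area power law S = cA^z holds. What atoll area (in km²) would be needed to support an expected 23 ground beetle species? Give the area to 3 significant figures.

z = ln(33/7) / ln(56/0.505) = 1.5506 / 4.7085 = 0.3293
c = 7 / 0.505^0.3293 = 7 / 0.7985 = 8.766
A = (23/8.766)^(1/0.3293) ⇒ ln A = ln(2.624)/0.3293 = 2.9291
A = e^2.9291 ≈ 18.71 km²

18.7 km²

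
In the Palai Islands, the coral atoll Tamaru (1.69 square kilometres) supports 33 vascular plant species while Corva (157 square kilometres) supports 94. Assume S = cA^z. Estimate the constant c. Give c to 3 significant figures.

29.2

z = ln(S₂/S₁) / ln(A₂/A₁) = ln(94/33) / ln(157/1.69) = 1.0468 / 4.5315 = 0.2310
c = S₁ / A₁^z = 33 / 1.69^0.2310 = 33 / 1.129 = 29.23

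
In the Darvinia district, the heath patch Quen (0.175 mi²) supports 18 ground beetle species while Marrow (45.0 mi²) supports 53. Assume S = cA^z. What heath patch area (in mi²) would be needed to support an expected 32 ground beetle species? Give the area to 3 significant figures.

3.37 mi²

z = ln(53/18) / ln(45/0.175) = 1.0799 / 5.5496 = 0.1946
c = 18 / 0.175^0.1946 = 18 / 0.7124 = 25.27
A = (32/25.27)^(1/0.1946) ⇒ ln A = ln(1.266)/0.1946 = 1.2138
A = e^1.2138 ≈ 3.366 mi²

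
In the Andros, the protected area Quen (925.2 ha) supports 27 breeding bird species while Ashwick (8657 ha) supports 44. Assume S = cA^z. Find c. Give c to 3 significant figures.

6.08

z = ln(S₂/S₁) / ln(A₂/A₁) = ln(44/27) / ln(8657/925.2) = 0.4884 / 2.2361 = 0.2184
c = S₁ / A₁^z = 27 / 925.2^0.2184 = 27 / 4.444 = 6.075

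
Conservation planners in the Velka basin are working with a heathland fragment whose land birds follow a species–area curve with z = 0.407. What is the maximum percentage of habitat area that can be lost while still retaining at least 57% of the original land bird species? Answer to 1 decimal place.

Need (A_new/A_old)^0.407 = 0.57, so A_new/A_old = 0.57^(1/0.407) = 0.57^2.457
ln(A_new/A_old) = ln 0.57 / 0.407 = -0.5621 / 0.407 = -1.3811
A_new/A_old = e^-1.3811 ≈ 0.2513
Fraction that can be lost = 1 − 0.2513 = 0.7487

74.9%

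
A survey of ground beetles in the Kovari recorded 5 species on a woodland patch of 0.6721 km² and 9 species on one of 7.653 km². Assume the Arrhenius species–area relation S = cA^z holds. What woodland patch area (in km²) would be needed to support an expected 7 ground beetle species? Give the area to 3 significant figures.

2.70 km²

z = ln(9/5) / ln(7.653/0.6721) = 0.5878 / 2.4324 = 0.2416
c = 5 / 0.6721^0.2416 = 5 / 0.9084 = 5.504
A = (7/5.504)^(1/0.2416) ⇒ ln A = ln(1.272)/0.2416 = 0.9951
A = e^0.9951 ≈ 2.705 km²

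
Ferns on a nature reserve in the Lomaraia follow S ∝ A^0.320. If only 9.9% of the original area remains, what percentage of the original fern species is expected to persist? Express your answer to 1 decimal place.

47.7%

S_new/S_old = (A_new/A_old)^z = 0.099^0.32
= exp(0.32 × ln 0.099) = exp(0.32 × -2.3126) = exp(-0.7400) ≈ 0.4771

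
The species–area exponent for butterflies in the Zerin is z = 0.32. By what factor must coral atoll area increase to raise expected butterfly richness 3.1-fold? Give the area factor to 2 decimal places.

(A₂/A₁)^0.32 = 3.1, so A₂/A₁ = 3.1^(1/0.32) = 3.1^3.125
ln(A₂/A₁) = ln 3.1 / 0.32 = 1.1314 / 0.32 = 3.5356
A₂/A₁ = e^3.5356 ≈ 34.32

34.32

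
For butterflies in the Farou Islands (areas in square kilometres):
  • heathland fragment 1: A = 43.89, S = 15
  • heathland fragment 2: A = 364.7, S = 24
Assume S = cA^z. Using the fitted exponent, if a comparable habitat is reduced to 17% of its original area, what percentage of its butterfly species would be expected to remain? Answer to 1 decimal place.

z = ln(24/15) / ln(364.7/43.89) = 0.4700 / 2.1174 = 0.2220
S_new/S_old = (A_new/A_old)^z = 0.17^0.2220 = exp(0.2220 × -1.7720) = 0.6748

67.5%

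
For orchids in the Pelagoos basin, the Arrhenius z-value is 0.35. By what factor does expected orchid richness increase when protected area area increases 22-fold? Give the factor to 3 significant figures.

S₂/S₁ = (A₂/A₁)^z = 22^0.35
ln(S₂/S₁) = 0.35 × ln 22 = 0.35 × 3.0910 = 1.0819
S₂/S₁ = e^1.0819 ≈ 2.95

2.95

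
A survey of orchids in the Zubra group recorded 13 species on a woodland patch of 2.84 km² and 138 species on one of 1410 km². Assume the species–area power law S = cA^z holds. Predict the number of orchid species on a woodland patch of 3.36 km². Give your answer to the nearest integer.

14

z = ln(138/13) / ln(1410/2.84) = 2.3623 / 6.2075 = 0.3806
c = 13 / 2.84^0.3806 = 13 / 1.488 = 8.738
S₃ = 8.738 × 3.36^0.3806 = 8.738 × 1.586 ≈ 13.86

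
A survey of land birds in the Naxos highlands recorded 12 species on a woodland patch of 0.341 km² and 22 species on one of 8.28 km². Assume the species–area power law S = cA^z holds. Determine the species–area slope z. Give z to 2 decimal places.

Taking logs: ln S = ln c + z ln A, so z = (ln S₂ − ln S₁)/(ln A₂ − ln A₁).
z = ln(22/12) / ln(8.28/0.341) = ln(1.833) / ln(24.28) = 0.6061 / 3.1897 = 0.1900

0.19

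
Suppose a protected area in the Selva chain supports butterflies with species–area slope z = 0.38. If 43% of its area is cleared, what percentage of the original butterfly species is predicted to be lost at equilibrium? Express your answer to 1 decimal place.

19.2%

S_new/S_old = (A_new/A_old)^z = 0.57^0.38
= exp(0.38 × ln 0.57) = exp(0.38 × -0.5621) = exp(-0.2136) ≈ 0.8077
Fraction lost = 1 − 0.8077 = 0.1923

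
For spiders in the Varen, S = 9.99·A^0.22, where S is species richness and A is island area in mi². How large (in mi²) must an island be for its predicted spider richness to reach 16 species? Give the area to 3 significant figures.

8.51 mi²

16 = 9.99 × A^0.22  ⇒  A^0.22 = 16/9.99 = 1.602
ln A = ln(1.602) / 0.22 = 0.4710 / 0.22 = 2.1409
A = e^2.1409 ≈ 8.507 mi²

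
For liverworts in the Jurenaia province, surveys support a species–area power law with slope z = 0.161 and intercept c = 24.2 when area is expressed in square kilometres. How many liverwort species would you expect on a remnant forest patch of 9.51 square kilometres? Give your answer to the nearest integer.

35

S = 24.2 × 9.51^0.161
ln S = ln 24.2 + 0.161 × ln 9.51 = 3.1864 + 0.161 × 2.2523 = 3.5490
S = e^3.5490 ≈ 34.78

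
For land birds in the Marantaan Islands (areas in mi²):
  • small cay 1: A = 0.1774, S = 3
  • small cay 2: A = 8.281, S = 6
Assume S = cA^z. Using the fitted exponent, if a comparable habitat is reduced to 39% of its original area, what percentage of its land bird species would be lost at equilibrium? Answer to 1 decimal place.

15.6%

z = ln(6/3) / ln(8.281/0.1774) = 0.6931 / 3.8433 = 0.1804
S_new/S_old = (A_new/A_old)^z = 0.39^0.1804 = exp(0.1804 × -0.9416) = 0.8438
Fraction lost = 1 − 0.8438 = 0.1562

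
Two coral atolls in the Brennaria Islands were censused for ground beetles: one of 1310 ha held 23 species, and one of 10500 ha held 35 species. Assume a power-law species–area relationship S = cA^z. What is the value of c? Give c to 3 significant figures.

z = ln(S₂/S₁) / ln(A₂/A₁) = ln(35/23) / ln(10500/1310) = 0.4199 / 2.0813 = 0.2017
c = S₁ / A₁^z = 23 / 1310^0.2017 = 23 / 4.254 = 5.406

5.41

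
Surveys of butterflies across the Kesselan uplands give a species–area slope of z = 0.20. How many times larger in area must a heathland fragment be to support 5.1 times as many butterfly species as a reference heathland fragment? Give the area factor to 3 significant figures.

3450

(A₂/A₁)^0.2 = 5.1, so A₂/A₁ = 5.1^(1/0.2) = 5.1^5
ln(A₂/A₁) = ln 5.1 / 0.2 = 1.6292 / 0.2 = 8.1462
A₂/A₁ = e^8.1462 ≈ 3450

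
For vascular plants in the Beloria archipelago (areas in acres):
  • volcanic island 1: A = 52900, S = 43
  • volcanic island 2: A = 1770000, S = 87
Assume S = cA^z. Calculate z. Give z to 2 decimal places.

Taking logs: ln S = ln c + z ln A, so z = (ln S₂ − ln S₁)/(ln A₂ − ln A₁).
z = ln(87/43) / ln(1770000/52900) = ln(2.023) / ln(33.46) = 0.7047 / 3.5103 = 0.2008

0.20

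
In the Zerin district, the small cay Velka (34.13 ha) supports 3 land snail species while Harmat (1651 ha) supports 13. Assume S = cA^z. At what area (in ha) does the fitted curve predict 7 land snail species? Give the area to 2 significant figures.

z = ln(13/3) / ln(1651/34.13) = 1.4663 / 3.8790 = 0.3780
c = 3 / 34.13^0.3780 = 3 / 3.798 = 0.7899
A = (7/0.7899)^(1/0.3780) ⇒ ln A = ln(8.862)/0.3780 = 5.7716
A = e^5.7716 ≈ 321 ha

320 ha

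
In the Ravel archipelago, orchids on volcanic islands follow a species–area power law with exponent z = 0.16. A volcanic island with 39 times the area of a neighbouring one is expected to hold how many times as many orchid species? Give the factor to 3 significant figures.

S₂/S₁ = (A₂/A₁)^z = 39^0.16
ln(S₂/S₁) = 0.16 × ln 39 = 0.16 × 3.6636 = 0.5862
S₂/S₁ = e^0.5862 ≈ 1.797

1.80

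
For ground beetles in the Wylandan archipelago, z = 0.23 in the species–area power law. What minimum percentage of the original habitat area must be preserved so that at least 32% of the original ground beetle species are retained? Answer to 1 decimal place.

0.7%

Need (A_new/A_old)^0.23 = 0.32, so A_new/A_old = 0.32^(1/0.23) = 0.32^4.348
ln(A_new/A_old) = ln 0.32 / 0.23 = -1.1394 / 0.23 = -4.9541
A_new/A_old = e^-4.9541 ≈ 0.007055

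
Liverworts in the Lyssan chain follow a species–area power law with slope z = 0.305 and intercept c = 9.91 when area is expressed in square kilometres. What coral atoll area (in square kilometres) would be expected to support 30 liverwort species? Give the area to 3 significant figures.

30 = 9.91 × A^0.305  ⇒  A^0.305 = 30/9.91 = 3.027
ln A = ln(3.027) / 0.305 = 1.1077 / 0.305 = 3.6316
A = e^3.6316 ≈ 37.78 square kilometres

37.8 square kilometres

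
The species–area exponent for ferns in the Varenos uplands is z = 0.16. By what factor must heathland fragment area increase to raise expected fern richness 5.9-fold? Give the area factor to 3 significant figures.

(A₂/A₁)^0.16 = 5.9, so A₂/A₁ = 5.9^(1/0.16) = 5.9^6.25
ln(A₂/A₁) = ln 5.9 / 0.16 = 1.7750 / 0.16 = 11.0935
A₂/A₁ = e^11.0935 ≈ 65739

65700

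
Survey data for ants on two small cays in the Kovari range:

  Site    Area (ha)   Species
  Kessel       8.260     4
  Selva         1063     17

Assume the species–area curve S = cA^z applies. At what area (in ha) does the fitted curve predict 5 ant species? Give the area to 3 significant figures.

z = ln(17/4) / ln(1063/8.26) = 1.4469 / 4.8574 = 0.2979
c = 4 / 8.26^0.2979 = 4 / 1.876 = 2.133
A = (5/2.133)^(1/0.2979) ⇒ ln A = ln(2.345)/0.2979 = 2.8605
A = e^2.8605 ≈ 17.47 ha

17.5 ha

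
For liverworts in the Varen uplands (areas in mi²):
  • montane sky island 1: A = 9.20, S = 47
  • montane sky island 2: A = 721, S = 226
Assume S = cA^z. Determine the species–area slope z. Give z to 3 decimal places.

0.360

Taking logs: ln S = ln c + z ln A, so z = (ln S₂ − ln S₁)/(ln A₂ − ln A₁).
z = ln(226/47) / ln(721/9.2) = ln(4.809) / ln(78.37) = 1.5704 / 4.3614 = 0.3601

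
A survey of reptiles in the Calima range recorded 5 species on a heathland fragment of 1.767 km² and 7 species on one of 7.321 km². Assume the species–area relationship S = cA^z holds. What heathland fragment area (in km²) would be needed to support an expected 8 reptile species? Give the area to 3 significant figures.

12.9 km²

z = ln(7/5) / ln(7.321/1.767) = 0.3365 / 1.4215 = 0.2367
c = 5 / 1.767^0.2367 = 5 / 1.144 = 4.37
A = (8/4.37)^(1/0.2367) ⇒ ln A = ln(1.831)/0.2367 = 2.5549
A = e^2.5549 ≈ 12.87 km²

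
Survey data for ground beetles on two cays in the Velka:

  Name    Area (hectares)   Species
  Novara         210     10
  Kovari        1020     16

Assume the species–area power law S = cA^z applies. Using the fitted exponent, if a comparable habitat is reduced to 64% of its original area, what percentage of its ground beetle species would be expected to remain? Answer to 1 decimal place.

87.6%

z = ln(16/10) / ln(1020/210) = 0.4700 / 1.5805 = 0.2974
S_new/S_old = (A_new/A_old)^z = 0.64^0.2974 = exp(0.2974 × -0.4463) = 0.8757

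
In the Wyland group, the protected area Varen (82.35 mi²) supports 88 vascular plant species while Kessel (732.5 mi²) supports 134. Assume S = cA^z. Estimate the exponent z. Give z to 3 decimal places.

Taking logs: ln S = ln c + z ln A, so z = (ln S₂ − ln S₁)/(ln A₂ − ln A₁).
z = ln(134/88) / ln(732.5/82.35) = ln(1.523) / ln(8.895) = 0.4205 / 2.1855 = 0.1924

0.192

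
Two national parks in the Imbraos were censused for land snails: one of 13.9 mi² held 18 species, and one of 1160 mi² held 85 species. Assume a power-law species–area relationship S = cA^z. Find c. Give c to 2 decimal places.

7.15

z = ln(S₂/S₁) / ln(A₂/A₁) = ln(85/18) / ln(1160/13.9) = 1.5523 / 4.4243 = 0.3509
c = S₁ / A₁^z = 18 / 13.9^0.3509 = 18 / 2.518 = 7.149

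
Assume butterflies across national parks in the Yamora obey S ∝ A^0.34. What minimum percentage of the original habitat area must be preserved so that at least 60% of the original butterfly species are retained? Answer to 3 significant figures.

Need (A_new/A_old)^0.34 = 0.6, so A_new/A_old = 0.6^(1/0.34) = 0.6^2.941
ln(A_new/A_old) = ln 0.6 / 0.34 = -0.5108 / 0.34 = -1.5024
A_new/A_old = e^-1.5024 ≈ 0.2226

22.3%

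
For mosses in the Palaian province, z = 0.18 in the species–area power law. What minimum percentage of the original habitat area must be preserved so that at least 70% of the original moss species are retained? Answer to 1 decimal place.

Need (A_new/A_old)^0.18 = 0.7, so A_new/A_old = 0.7^(1/0.18) = 0.7^5.556
ln(A_new/A_old) = ln 0.7 / 0.18 = -0.3567 / 0.18 = -1.9815
A_new/A_old = e^-1.9815 ≈ 0.1379

13.8%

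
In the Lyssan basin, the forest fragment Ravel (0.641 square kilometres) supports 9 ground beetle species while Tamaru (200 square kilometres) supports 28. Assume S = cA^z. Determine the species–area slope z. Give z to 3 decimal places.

0.198

Taking logs: ln S = ln c + z ln A, so z = (ln S₂ − ln S₁)/(ln A₂ − ln A₁).
z = ln(28/9) / ln(200/0.641) = ln(3.111) / ln(312) = 1.1350 / 5.7430 = 0.1976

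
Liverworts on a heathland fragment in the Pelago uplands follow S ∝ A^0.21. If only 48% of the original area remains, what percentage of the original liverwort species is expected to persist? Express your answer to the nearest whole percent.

S_new/S_old = (A_new/A_old)^z = 0.48^0.21
= exp(0.21 × ln 0.48) = exp(0.21 × -0.7340) = exp(-0.1541) ≈ 0.8572

86%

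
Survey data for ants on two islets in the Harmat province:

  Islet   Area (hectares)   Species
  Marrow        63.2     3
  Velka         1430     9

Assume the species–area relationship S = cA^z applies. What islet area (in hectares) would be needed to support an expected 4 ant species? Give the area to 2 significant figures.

140 hectares

z = ln(9/3) / ln(1430/63.2) = 1.0986 / 3.1191 = 0.3522
c = 3 / 63.2^0.3522 = 3 / 4.308 = 0.6964
A = (4/0.6964)^(1/0.3522) ⇒ ln A = ln(5.744)/0.3522 = 4.9631
A = e^4.9631 ≈ 143 hectares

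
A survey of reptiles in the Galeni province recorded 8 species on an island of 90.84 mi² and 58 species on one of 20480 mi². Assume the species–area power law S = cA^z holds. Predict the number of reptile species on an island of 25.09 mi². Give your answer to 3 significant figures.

z = ln(58/8) / ln(20480/90.84) = 1.9810 / 5.4181 = 0.3656
c = 8 / 90.84^0.3656 = 8 / 5.2 = 1.538
S₃ = 1.538 × 25.09^0.3656 = 1.538 × 3.249 ≈ 4.998

5.00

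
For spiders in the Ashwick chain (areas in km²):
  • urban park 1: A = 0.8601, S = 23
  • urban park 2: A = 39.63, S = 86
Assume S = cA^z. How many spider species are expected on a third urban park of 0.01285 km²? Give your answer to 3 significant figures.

5.41

z = ln(86/23) / ln(39.63/0.8601) = 1.3189 / 3.8303 = 0.3443
c = 23 / 0.8601^0.3443 = 23 / 0.9494 = 24.23
S₃ = 24.23 × 0.01285^0.3443 = 24.23 × 0.2233 ≈ 5.409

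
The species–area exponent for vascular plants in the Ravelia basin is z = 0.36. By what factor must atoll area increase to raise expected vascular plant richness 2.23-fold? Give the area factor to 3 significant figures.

9.28

(A₂/A₁)^0.36 = 2.23, so A₂/A₁ = 2.23^(1/0.36) = 2.23^2.778
ln(A₂/A₁) = ln 2.23 / 0.36 = 0.8020 / 0.36 = 2.2278
A₂/A₁ = e^2.2278 ≈ 9.279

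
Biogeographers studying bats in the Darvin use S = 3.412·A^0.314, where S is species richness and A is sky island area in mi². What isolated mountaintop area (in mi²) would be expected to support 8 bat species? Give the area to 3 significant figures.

15.1 mi²

8 = 3.412 × A^0.314  ⇒  A^0.314 = 8/3.412 = 2.345
ln A = ln(2.345) / 0.314 = 0.8521 / 0.314 = 2.7138
A = e^2.7138 ≈ 15.09 mi²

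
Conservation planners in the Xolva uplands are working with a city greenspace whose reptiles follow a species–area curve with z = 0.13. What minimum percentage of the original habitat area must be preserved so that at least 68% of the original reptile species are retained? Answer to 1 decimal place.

5.1%

Need (A_new/A_old)^0.13 = 0.68, so A_new/A_old = 0.68^(1/0.13) = 0.68^7.692
ln(A_new/A_old) = ln 0.68 / 0.13 = -0.3857 / 0.13 = -2.9666
A_new/A_old = e^-2.9666 ≈ 0.05148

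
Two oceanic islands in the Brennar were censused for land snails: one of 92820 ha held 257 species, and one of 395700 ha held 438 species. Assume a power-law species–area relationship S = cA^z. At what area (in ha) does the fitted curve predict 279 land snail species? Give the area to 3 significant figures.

z = ln(438/257) / ln(395700/92820) = 0.5331 / 1.4500 = 0.3677
c = 257 / 92820^0.3677 = 257 / 67.07 = 3.832
A = (279/3.832)^(1/0.3677) ⇒ ln A = ln(72.81)/0.3677 = 11.6618
A = e^11.6618 ≈ 116053 ha

116000 ha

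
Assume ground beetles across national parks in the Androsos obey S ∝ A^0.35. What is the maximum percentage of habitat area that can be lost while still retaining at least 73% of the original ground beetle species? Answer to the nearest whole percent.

59%

Need (A_new/A_old)^0.35 = 0.73, so A_new/A_old = 0.73^(1/0.35) = 0.73^2.857
ln(A_new/A_old) = ln 0.73 / 0.35 = -0.3147 / 0.35 = -0.8992
A_new/A_old = e^-0.8992 ≈ 0.4069
Fraction that can be lost = 1 − 0.4069 = 0.5931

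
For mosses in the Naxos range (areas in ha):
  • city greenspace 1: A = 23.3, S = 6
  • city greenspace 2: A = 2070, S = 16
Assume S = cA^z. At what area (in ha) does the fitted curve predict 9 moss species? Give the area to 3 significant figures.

149 ha

z = ln(16/6) / ln(2070/23.3) = 0.9808 / 4.4869 = 0.2186
c = 6 / 23.3^0.2186 = 6 / 1.99 = 3.015
A = (9/3.015)^(1/0.2186) ⇒ ln A = ln(2.985)/0.2186 = 5.0033
A = e^5.0033 ≈ 148.9 ha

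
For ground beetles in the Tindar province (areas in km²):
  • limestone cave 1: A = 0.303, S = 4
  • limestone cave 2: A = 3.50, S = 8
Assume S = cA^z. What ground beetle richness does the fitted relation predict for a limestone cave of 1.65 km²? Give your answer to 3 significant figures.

z = ln(8/4) / ln(3.5/0.303) = 0.6931 / 2.4468 = 0.2833
c = 4 / 0.303^0.2833 = 4 / 0.713 = 5.61
S₃ = 5.61 × 1.65^0.2833 = 5.61 × 1.152 ≈ 6.465

6.47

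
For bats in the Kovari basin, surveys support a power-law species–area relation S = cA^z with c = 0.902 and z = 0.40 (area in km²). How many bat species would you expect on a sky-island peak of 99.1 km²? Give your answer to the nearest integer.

S = 0.902 × 99.1^0.4
ln S = ln 0.902 + 0.4 × ln 99.1 = -0.1031 + 0.4 × 4.5961 = 1.7353
S = e^1.7353 ≈ 5.671

6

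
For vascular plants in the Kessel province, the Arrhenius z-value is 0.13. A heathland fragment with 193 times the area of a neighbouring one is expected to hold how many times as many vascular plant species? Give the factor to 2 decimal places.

S₂/S₁ = (A₂/A₁)^z = 193^0.13
ln(S₂/S₁) = 0.13 × ln 193 = 0.13 × 5.2627 = 0.6841
S₂/S₁ = e^0.6841 ≈ 1.982

1.98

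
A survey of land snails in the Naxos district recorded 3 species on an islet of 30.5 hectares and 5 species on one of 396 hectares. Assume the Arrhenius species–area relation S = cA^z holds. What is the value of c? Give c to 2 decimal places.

1.52

z = ln(S₂/S₁) / ln(A₂/A₁) = ln(5/3) / ln(396/30.5) = 0.5108 / 2.5637 = 0.1993
c = S₁ / A₁^z = 3 / 30.5^0.1993 = 3 / 1.976 = 1.518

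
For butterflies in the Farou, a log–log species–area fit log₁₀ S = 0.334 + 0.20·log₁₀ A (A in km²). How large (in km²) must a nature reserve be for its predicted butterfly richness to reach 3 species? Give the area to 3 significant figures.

3 = 2.158 × A^0.2  ⇒  A^0.2 = 3/2.158 = 1.39
ln A = ln(1.39) / 0.2 = 0.3295 / 0.2 = 1.6477
A = e^1.6477 ≈ 5.195 km²

5.20 km²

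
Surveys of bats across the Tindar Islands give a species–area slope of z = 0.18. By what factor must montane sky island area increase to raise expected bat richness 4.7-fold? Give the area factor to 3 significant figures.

5420

(A₂/A₁)^0.18 = 4.7, so A₂/A₁ = 4.7^(1/0.18) = 4.7^5.556
ln(A₂/A₁) = ln 4.7 / 0.18 = 1.5476 / 0.18 = 8.5976
A₂/A₁ = e^8.5976 ≈ 5418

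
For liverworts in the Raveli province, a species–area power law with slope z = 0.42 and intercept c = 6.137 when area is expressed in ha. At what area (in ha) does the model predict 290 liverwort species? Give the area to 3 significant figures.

9700 ha

290 = 6.137 × A^0.42  ⇒  A^0.42 = 290/6.137 = 47.25
ln A = ln(47.25) / 0.42 = 3.8555 / 0.42 = 9.1799
A = e^9.1799 ≈ 9700 ha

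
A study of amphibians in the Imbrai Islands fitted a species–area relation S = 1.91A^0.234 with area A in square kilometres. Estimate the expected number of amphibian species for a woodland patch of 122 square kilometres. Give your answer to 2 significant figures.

S = 1.91 × 122^0.234 = 1.91 × 3.078 ≈ 5.878

5.9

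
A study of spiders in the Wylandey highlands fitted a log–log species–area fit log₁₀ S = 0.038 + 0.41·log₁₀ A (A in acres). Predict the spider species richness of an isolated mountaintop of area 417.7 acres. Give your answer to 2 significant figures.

13

S = 1.091 × 417.7^0.41
ln S = ln 1.091 + 0.41 × ln 417.7 = 0.0875 + 0.41 × 6.0348 = 2.5618
S = e^2.5618 ≈ 12.96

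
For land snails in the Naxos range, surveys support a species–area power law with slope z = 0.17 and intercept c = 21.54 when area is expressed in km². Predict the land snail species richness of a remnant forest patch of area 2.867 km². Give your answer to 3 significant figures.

25.8

S = 21.54 × 2.867^0.17
ln S = ln 21.54 + 0.17 × ln 2.867 = 3.0699 + 0.17 × 1.0533 = 3.2490
S = e^3.2490 ≈ 25.76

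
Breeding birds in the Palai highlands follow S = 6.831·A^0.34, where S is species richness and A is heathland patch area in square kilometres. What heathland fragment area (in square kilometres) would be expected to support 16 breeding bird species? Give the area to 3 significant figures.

12.2 square kilometres

16 = 6.831 × A^0.34  ⇒  A^0.34 = 16/6.831 = 2.342
ln A = ln(2.342) / 0.34 = 0.8511 / 0.34 = 2.5033
A = e^2.5033 ≈ 12.22 square kilometres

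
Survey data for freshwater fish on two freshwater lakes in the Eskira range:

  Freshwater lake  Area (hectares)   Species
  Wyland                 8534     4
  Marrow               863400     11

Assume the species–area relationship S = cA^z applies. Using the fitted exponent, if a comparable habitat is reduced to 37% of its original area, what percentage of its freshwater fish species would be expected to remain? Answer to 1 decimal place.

z = ln(11/4) / ln(863400/8534) = 1.0116 / 4.6168 = 0.2191
S_new/S_old = (A_new/A_old)^z = 0.37^0.2191 = exp(0.2191 × -0.9943) = 0.8042

80.4%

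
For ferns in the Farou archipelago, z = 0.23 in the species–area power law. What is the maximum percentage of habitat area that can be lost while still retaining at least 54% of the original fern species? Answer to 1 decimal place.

93.1%

Need (A_new/A_old)^0.23 = 0.54, so A_new/A_old = 0.54^(1/0.23) = 0.54^4.348
ln(A_new/A_old) = ln 0.54 / 0.23 = -0.6162 / 0.23 = -2.6791
A_new/A_old = e^-2.6791 ≈ 0.06863
Fraction that can be lost = 1 − 0.06863 = 0.9314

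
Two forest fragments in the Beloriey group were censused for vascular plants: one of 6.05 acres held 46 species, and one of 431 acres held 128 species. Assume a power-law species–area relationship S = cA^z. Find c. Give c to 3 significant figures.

z = ln(S₂/S₁) / ln(A₂/A₁) = ln(128/46) / ln(431/6.05) = 1.0234 / 4.2660 = 0.2399
c = S₁ / A₁^z = 46 / 6.05^0.2399 = 46 / 1.54 = 29.87

29.9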